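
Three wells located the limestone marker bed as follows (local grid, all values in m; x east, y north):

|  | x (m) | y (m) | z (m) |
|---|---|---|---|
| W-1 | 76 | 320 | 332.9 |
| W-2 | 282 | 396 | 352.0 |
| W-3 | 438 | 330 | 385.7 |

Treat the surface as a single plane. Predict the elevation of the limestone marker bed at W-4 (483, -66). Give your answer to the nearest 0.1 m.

Two edge vectors: W-1→W-2 = (206, 76, 19.1), W-1→W-3 = (362, 10, 52.8).
Normal n = (W-1→W-2) × (W-1→W-3) = (3821.8, -3962.6, -25452).
So ∂z/∂x = −n_x/n_z = 0.15016 and ∂z/∂y = −n_y/n_z = −0.15569.
Intercept c from W-1: 332.9 − 11.41 + 49.82 = 371.31.
At (483, -66): z = 72.5 + 10.3 + 371.31 = 454.1 m.

454.1 m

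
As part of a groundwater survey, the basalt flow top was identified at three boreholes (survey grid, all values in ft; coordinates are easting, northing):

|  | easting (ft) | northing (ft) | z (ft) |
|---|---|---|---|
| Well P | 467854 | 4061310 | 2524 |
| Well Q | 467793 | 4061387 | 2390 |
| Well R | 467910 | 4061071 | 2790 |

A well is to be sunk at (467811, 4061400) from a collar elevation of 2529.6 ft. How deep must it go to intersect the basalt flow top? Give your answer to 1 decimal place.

Two edge vectors: Well P→Well Q = (-61, 77, -134), Well P→Well R = (56, -239, 266).
Normal n = (Well P→Well Q) × (Well P→Well R) = (-11544, 8722, 10267).
So ∂z/∂easting = −n_x/n_z = 1.124379079 and ∂z/∂northing = −n_y/n_z = −0.849517873.
Intercept c from Well P: 2524 − 526045.25 + 3450155.43 = 2926634.18.
At (467811, 4061400): z_contact = 525996.90 − 3450231.89 + 2926634.18 = 2399.20 ft.
Depth below ground = 2529.6 − 2399.20 = 130.4 ft.

130.4 ft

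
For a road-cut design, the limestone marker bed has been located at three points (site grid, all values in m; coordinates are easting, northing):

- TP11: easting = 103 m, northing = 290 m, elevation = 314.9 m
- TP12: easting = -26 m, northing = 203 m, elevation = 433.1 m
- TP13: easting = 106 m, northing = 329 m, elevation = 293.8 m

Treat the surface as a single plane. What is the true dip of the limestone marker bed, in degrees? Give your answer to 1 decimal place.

Let the plane be z = a·easting + b·northing + c.
TP12−TP11: −129a − 87b = 118.2;  TP13−TP11: 3a + 39b = −21.1.
Solving gives a = −0.58157, b = −0.49629.
Gradient magnitude |∇z| = √(a² + b²) = √(0.33823 + 0.24630) = 0.76455.
True dip = arctan(0.76455) = 37.4°, dipping toward NE (azimuth ≈ 050°).

37.4°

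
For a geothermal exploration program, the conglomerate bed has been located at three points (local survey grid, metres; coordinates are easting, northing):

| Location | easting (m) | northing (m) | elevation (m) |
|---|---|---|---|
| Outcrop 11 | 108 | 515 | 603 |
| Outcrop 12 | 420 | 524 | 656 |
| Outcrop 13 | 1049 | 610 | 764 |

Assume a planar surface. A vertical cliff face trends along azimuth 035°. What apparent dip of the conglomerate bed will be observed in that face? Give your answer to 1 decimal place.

Let the plane be z = a·easting + b·northing + c.
Outcrop 12−Outcrop 11: 312a + 9b = 53;  Outcrop 13−Outcrop 11: 941a + 95b = 161.
Solving gives a = 0.16938, b = 0.01696.
Unit vector along 035° is (sin 35°, cos 35°) = (0.5736, 0.8192).
Slope in that direction = a·(0.5736) + b·(0.8192) = 0.11104.
Apparent dip = arctan|0.11104| = 6.3° (true dip is 9.7°, so apparent ≤ true as expected).

6.3°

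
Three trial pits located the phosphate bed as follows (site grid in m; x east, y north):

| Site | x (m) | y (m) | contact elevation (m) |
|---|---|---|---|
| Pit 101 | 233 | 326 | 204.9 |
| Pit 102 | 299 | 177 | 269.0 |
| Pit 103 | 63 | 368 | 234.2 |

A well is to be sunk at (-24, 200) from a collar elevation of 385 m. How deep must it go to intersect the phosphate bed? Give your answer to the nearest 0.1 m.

Let the plane be z = a·x + b·y + c.
Pit 102−Pit 101: 66a − 149b = 64.1;  Pit 103−Pit 101: −170a + 42b = 29.3.
Solving gives a = −0.31288, b = −0.56879.
Then c = 204.9 − a·233 − b·326 = 463.23.
At (-24, 200): z_contact = 7.51 − 113.76 + 463.23 = 356.98 m.
Depth below ground = 385 − 356.98 = 28.0 m.

28.0 m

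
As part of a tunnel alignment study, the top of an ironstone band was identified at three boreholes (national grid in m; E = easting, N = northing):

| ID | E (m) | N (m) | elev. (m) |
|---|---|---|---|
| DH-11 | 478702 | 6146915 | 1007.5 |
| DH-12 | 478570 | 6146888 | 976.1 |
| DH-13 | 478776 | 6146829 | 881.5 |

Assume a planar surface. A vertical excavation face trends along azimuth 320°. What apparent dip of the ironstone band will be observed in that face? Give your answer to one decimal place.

48.3°

Let the plane be z = a·E + b·N + c.
DH-12−DH-11: −132a − 27b = −31.4;  DH-13−DH-11: 74a − 86b = −126.
Solving gives a = −0.05255, b = 1.41990.
Unit vector along 320° is (sin 320°, cos 320°) = (-0.6428, 0.7660).
Slope in that direction = a·(-0.6428) + b·(0.7660) = 1.12148.
Apparent dip = arctan|1.12148| = 48.3° (true dip is 54.9°, so apparent ≤ true as expected).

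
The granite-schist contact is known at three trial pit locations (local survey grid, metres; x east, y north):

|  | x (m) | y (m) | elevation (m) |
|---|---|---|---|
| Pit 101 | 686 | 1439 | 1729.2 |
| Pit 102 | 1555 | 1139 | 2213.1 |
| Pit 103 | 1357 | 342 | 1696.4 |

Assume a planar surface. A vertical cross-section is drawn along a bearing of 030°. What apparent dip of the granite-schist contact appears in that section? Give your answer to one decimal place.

Two edge vectors: Pit 101→Pit 102 = (869, -300, 483.9), Pit 101→Pit 103 = (671, -1097, -32.8).
Normal n = (Pit 101→Pit 102) × (Pit 101→Pit 103) = (540678.3, 353200.1, -751993).
So ∂z/∂x = −n_x/n_z = 0.71899 and ∂z/∂y = −n_y/n_z = 0.46969.
Unit vector along 030° is (sin 30°, cos 30°) = (0.5000, 0.8660).
Slope in that direction = a·(0.5000) + b·(0.8660) = 0.76626.
Apparent dip = arctan|0.76626| = 37.5° (true dip is 40.7°, so apparent ≤ true as expected).

37.5°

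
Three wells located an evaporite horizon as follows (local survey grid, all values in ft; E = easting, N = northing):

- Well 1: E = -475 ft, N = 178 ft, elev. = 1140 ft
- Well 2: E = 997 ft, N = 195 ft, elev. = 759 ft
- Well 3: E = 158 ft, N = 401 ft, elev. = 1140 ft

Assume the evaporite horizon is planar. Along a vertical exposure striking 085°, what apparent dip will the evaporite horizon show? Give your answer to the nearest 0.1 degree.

11.3°

Let the plane be z = a·E + b·N + c.
Well 2−Well 1: 1472a + 17b = −381;  Well 3−Well 1: 633a + 223b = 0.
Solving gives a = −0.26760, b = 0.75961.
Unit vector along 085° is (sin 85°, cos 85°) = (0.9962, 0.0872).
Slope in that direction = a·(0.9962) + b·(0.0872) = −0.20038.
Apparent dip = arctan|0.20038| = 11.3° (true dip is 38.8°, so apparent ≤ true as expected).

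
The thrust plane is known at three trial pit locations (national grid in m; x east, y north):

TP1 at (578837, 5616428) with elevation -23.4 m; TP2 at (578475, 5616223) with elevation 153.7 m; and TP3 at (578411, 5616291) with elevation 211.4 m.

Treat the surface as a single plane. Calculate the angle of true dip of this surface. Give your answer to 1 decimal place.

34.3°

Two edge vectors: TP1→TP2 = (-362, -205, 177.1), TP1→TP3 = (-426, -137, 234.8).
Normal n = (TP1→TP2) × (TP1→TP3) = (-23871.3, 9553, -37736).
So ∂z/∂x = −n_x/n_z = −0.63259 and ∂z/∂y = −n_y/n_z = 0.25315.
Gradient magnitude |∇z| = √(a² + b²) = √(0.40017 + 0.06409) = 0.68136.
True dip = arctan(0.68136) = 34.3°, dipping toward ESE (azimuth ≈ 112°).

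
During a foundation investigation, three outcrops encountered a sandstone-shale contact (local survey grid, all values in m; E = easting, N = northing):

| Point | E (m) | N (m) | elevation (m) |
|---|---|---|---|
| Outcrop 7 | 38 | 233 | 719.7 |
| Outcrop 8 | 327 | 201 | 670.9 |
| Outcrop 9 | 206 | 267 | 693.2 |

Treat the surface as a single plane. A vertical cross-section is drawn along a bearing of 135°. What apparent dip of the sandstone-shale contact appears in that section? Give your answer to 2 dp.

Two edge vectors: Outcrop 7→Outcrop 8 = (289, -32, -48.8), Outcrop 7→Outcrop 9 = (168, 34, -26.5).
Normal n = (Outcrop 7→Outcrop 8) × (Outcrop 7→Outcrop 9) = (2507.2, -539.9, 15202).
So ∂z/∂E = −n_x/n_z = −0.16493 and ∂z/∂N = −n_y/n_z = 0.03552.
Unit vector along 135° is (sin 135°, cos 135°) = (0.7071, -0.7071).
Slope in that direction = a·(0.7071) + b·(-0.7071) = −0.14173.
Apparent dip = arctan|0.14173| = 8.07° (true dip is 9.6°, so apparent ≤ true as expected).

8.07°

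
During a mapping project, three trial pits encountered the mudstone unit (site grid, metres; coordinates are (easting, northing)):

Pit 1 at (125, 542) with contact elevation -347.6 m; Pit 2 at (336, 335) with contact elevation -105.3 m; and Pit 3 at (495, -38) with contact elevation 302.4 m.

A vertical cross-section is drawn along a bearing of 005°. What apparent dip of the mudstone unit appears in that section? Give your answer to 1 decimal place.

Two edge vectors: Pit 1→Pit 2 = (211, -207, 242.3), Pit 1→Pit 3 = (370, -580, 650).
Normal n = (Pit 1→Pit 2) × (Pit 1→Pit 3) = (5984, -47499, -45790).
So ∂z/∂E = −n_x/n_z = 0.13068 and ∂z/∂N = −n_y/n_z = −1.03732.
Unit vector along 005° is (sin 5°, cos 5°) = (0.0872, 0.9962).
Slope in that direction = a·(0.0872) + b·(0.9962) = −1.02199.
Apparent dip = arctan|1.02199| = 45.6° (true dip is 46.3°, so apparent ≤ true as expected).

45.6°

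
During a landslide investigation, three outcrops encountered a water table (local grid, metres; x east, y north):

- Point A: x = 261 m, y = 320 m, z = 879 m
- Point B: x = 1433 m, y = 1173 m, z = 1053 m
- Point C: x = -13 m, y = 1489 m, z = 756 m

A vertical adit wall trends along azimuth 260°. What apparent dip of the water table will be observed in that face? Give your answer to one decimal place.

Let the plane be z = a·x + b·y + c.
Point B−Point A: 1172a + 853b = 174;  Point C−Point A: −274a + 1169b = −123.
Solving gives a = 0.19225, b = −0.06016.
Unit vector along 260° is (sin 260°, cos 260°) = (-0.9848, -0.1736).
Slope in that direction = a·(-0.9848) + b·(-0.1736) = −0.17888.
Apparent dip = arctan|0.17888| = 10.1° (true dip is 11.4°, so apparent ≤ true as expected).

10.1°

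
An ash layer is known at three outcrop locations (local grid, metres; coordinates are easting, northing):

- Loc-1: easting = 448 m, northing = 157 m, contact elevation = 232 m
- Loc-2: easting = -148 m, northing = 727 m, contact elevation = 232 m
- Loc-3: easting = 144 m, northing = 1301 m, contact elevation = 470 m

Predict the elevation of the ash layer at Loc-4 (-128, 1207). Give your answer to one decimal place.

371.2 m

Let the plane be z = a·easting + b·northing + c.
Loc-2−Loc-1: −596a + 570b = 0;  Loc-3−Loc-1: −304a + 1144b = 238.
Solving gives a = 0.266762, b = 0.278930.
Then c = 232 − a·448 − b·157 = 68.70.
At (-128, 1207): z = −34.1 + 336.7 + 68.70 = 371.2 m.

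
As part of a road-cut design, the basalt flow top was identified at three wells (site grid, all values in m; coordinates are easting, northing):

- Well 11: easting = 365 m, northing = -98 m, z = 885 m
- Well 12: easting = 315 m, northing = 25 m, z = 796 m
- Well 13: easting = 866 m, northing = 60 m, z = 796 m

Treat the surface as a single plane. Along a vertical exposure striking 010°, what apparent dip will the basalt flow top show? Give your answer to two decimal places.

34.48°

Let the plane be z = a·easting + b·northing + c.
Well 12−Well 11: −50a + 123b = −89;  Well 13−Well 11: 501a + 158b = −89.
Solving gives a = 0.04481, b = −0.70536.
Unit vector along 010° is (sin 10°, cos 10°) = (0.1736, 0.9848).
Slope in that direction = a·(0.1736) + b·(0.9848) = −0.68687.
Apparent dip = arctan|0.68687| = 34.48° (true dip is 35.3°, so apparent ≤ true as expected).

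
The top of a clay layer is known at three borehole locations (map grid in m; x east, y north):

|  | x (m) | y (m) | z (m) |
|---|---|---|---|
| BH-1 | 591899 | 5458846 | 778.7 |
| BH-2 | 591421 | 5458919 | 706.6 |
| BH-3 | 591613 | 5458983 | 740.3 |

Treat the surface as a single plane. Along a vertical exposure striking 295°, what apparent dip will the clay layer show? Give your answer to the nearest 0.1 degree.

7.0°

Let the plane be z = a·x + b·y + c.
BH-2−BH-1: −478a + 73b = −72.1;  BH-3−BH-1: −286a + 137b = −38.4.
Solving gives a = 0.15859, b = 0.05078.
Unit vector along 295° is (sin 295°, cos 295°) = (-0.9063, 0.4226).
Slope in that direction = a·(-0.9063) + b·(0.4226) = −0.12227.
Apparent dip = arctan|0.12227| = 7.0° (true dip is 9.5°, so apparent ≤ true as expected).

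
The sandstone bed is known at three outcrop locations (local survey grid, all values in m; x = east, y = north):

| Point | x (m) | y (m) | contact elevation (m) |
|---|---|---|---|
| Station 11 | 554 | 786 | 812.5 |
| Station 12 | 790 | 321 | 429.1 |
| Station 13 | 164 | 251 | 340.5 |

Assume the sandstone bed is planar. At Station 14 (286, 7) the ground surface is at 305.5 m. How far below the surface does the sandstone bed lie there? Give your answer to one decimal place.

Let the plane be z = a·x + b·y + c.
Station 12−Station 11: 236a − 465b = −383.4;  Station 13−Station 11: −390a − 535b = −472.
Solving gives a = 0.04669, b = 0.84821.
Then c = 812.5 − a·554 − b·786 = 119.94.
At (286, 7): z_contact = 13.35 + 5.94 + 119.94 = 139.23 m.
Depth below ground = 305.5 − 139.23 = 166.3 m.

166.3 m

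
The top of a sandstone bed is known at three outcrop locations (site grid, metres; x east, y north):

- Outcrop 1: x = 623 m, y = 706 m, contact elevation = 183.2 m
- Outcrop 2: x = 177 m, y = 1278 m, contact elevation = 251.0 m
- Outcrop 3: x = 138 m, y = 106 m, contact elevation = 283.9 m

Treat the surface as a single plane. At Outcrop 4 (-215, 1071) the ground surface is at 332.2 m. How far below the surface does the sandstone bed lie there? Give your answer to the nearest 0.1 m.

Two edge vectors: Outcrop 1→Outcrop 2 = (-446, 572, 67.8), Outcrop 1→Outcrop 3 = (-485, -600, 100.7).
Normal n = (Outcrop 1→Outcrop 2) × (Outcrop 1→Outcrop 3) = (98280.4, 12029.2, 545020).
So ∂z/∂x = −n_x/n_z = −0.180324 and ∂z/∂y = −n_y/n_z = −0.022071.
Intercept c from Outcrop 1: 183.2 + 112.34 + 15.58 = 311.12.
At (-215, 1071): z_contact = 38.77 − 23.64 + 311.12 = 326.26 m.
Depth below ground = 332.2 − 326.26 = 5.9 m.

5.9 m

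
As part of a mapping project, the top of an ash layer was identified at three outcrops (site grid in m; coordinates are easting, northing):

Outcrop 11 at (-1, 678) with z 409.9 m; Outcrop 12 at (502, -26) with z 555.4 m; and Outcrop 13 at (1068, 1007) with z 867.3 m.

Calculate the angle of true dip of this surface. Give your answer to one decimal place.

22.3°

Two edge vectors: Outcrop 11→Outcrop 12 = (503, -704, 145.5), Outcrop 11→Outcrop 13 = (1069, 329, 457.4).
Normal n = (Outcrop 11→Outcrop 12) × (Outcrop 11→Outcrop 13) = (-369879.1, -74532.7, 918063).
So ∂z/∂easting = −n_x/n_z = 0.40289 and ∂z/∂northing = −n_y/n_z = 0.08118.
Gradient magnitude |∇z| = √(a² + b²) = √(0.16232 + 0.00659) = 0.41099.
True dip = arctan(0.41099) = 22.3°, dipping toward WSW (azimuth ≈ 259°).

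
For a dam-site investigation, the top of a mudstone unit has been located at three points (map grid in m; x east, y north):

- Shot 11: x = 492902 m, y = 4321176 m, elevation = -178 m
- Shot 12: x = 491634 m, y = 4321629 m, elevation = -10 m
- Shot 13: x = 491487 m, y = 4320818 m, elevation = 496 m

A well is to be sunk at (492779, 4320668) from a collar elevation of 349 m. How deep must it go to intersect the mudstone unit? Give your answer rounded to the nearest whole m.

200 m

Two edge vectors: Shot 11→Shot 12 = (-1268, 453, 168), Shot 11→Shot 13 = (-1415, -358, 674).
Normal n = (Shot 11→Shot 12) × (Shot 11→Shot 13) = (365466, 616912, 1094939).
So ∂z/∂x = −n_x/n_z = −0.33377750 and ∂z/∂y = −n_y/n_z = −0.56342134.
Intercept c from Shot 11: -178 + 164519.60 + 2434642.78 = 2598984.37.
At (492779, 4320668): z_contact = −164478.5 − 2434356.6 + 2598984.37 = 149.3 m.
Depth below ground = 349 − 149.3 = 200 m.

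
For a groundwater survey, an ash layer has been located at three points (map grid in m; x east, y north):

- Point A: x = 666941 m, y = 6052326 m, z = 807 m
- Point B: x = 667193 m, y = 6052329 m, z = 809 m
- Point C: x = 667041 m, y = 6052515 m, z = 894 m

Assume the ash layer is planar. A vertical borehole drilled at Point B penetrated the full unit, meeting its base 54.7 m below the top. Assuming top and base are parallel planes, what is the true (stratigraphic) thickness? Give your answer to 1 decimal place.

Two edge vectors: Point A→Point B = (252, 3, 2), Point A→Point C = (100, 189, 87).
Normal n = (Point A→Point B) × (Point A→Point C) = (-117, -21724, 47328).
So ∂z/∂x = −n_x/n_z = 0.00247 and ∂z/∂y = −n_y/n_z = 0.45901.
|∇z| = √(a²+b²) = 0.45902, so dip δ = arctan(0.45902) = 24.66°.
True thickness = vertical thickness × cos δ = 54.7 × cos 24.66° = 49.7 m.

49.7 m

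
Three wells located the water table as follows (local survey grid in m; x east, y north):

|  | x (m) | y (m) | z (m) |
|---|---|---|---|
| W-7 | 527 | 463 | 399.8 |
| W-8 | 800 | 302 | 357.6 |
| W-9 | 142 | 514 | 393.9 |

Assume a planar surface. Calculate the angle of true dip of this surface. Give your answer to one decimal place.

20.7°

Let the plane be z = a·x + b·y + c.
W-8−W-7: 273a − 161b = −42.2;  W-9−W-7: −385a + 51b = −5.9.
Solving gives a = 0.06454, b = 0.37156.
Gradient magnitude |∇z| = √(a² + b²) = √(0.00417 + 0.13805) = 0.37712.
True dip = arctan(0.37712) = 20.7°, dipping toward S (azimuth ≈ 190°).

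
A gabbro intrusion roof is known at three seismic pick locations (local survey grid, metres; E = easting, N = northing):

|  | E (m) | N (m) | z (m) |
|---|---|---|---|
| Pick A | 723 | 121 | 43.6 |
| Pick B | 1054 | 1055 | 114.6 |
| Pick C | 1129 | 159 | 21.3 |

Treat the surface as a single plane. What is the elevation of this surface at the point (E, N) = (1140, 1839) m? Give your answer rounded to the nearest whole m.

Let the plane be z = a·E + b·N + c.
Pick B−Pick A: 331a + 934b = 71;  Pick C−Pick A: 406a + 38b = −22.3.
Solving gives a = −0.06417, b = 0.09876.
Then c = 43.6 − a·723 − b·121 = 78.04.
At (1140, 1839): z = −73.2 + 181.6 + 78.04 = 186.5 m.

187 m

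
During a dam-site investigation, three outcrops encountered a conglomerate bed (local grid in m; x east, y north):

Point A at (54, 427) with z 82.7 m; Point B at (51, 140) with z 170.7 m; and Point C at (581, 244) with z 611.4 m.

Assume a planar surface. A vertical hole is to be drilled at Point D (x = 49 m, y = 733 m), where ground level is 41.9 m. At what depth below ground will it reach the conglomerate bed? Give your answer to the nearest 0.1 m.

Let the plane be z = a·x + b·y + c.
Point B−Point A: −3a − 287b = 88;  Point C−Point A: 527a − 183b = 528.7.
Solving gives a = 0.89351, b = −0.31596.
Then c = 82.7 − a·54 − b·427 = 169.37.
At (49, 733): z_contact = 43.78 − 231.60 + 169.37 = -18.45 m.
Depth below ground = 41.9 − (-18.45) = 60.4 m.

60.4 m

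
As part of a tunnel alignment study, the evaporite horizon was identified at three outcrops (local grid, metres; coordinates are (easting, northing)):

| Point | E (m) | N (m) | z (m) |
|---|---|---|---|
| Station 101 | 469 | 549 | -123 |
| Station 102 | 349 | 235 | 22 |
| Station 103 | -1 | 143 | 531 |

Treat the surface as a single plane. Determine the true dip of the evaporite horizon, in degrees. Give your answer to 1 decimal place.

Let the plane be z = a·E + b·N + c.
Station 102−Station 101: −120a − 314b = 145;  Station 103−Station 101: −470a − 406b = 654.
Solving gives a = −1.48175, b = 0.10449.
Gradient magnitude |∇z| = √(a² + b²) = √(2.19559 + 0.01092) = 1.48543.
True dip = arctan(1.48543) = 56.1°, dipping toward E (azimuth ≈ 094°).

56.1°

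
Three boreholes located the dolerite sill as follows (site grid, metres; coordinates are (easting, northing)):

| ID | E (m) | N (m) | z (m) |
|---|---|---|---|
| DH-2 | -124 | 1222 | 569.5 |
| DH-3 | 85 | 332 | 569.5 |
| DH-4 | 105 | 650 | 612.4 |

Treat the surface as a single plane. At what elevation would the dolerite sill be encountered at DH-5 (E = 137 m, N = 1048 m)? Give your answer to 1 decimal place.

669.3 m

Two edge vectors: DH-2→DH-3 = (209, -890, 0), DH-2→DH-4 = (229, -572, 42.9).
Normal n = (DH-2→DH-3) × (DH-2→DH-4) = (-38181, -8966.1, 84262).
So ∂z/∂E = −n_x/n_z = 0.453122 and ∂z/∂N = −n_y/n_z = 0.106407.
Intercept c from DH-2: 569.5 + 56.19 − 130.03 = 495.66.
At (137, 1048): z = 62.1 + 111.5 + 495.66 = 669.3 m.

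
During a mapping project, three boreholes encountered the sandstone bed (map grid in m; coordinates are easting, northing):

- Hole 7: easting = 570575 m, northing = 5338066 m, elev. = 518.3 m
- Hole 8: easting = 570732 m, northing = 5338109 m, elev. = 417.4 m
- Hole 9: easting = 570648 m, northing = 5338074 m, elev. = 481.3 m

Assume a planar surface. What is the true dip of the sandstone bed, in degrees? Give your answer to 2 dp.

Let the plane be z = a·easting + b·northing + c.
Hole 8−Hole 7: 157a + 43b = −100.9;  Hole 9−Hole 7: 73a + 8b = −37.
Solving gives a = −0.41625, b = −0.82671.
Gradient magnitude |∇z| = √(a² + b²) = √(0.17326 + 0.68345) = 0.92559.
True dip = arctan(0.92559) = 42.79°, dipping toward NNE (azimuth ≈ 027°).

42.79°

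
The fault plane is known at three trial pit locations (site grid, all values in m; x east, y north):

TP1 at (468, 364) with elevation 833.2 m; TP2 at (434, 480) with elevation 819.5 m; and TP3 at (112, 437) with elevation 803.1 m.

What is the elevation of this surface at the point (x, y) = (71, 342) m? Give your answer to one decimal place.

809.9 m

Let the plane be z = a·x + b·y + c.
TP2−TP1: −34a + 116b = −13.7;  TP3−TP1: −356a + 73b = −30.1.
Solving gives a = 0.06419, b = −0.09929.
Then c = 833.2 − a·468 − b·364 = 839.30.
At (71, 342): z = 4.6 − 34.0 + 839.30 = 809.9 m.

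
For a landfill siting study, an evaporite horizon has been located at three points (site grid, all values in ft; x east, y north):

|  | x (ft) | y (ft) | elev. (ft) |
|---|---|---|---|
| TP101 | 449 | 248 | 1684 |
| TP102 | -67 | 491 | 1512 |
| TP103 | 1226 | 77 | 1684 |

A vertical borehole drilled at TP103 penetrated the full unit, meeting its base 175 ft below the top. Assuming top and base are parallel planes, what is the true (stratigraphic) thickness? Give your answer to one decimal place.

103.6 ft

Let the plane be z = a·x + b·y + c.
TP102−TP101: −516a + 243b = −172;  TP103−TP101: 777a − 171b = 0.
Solving gives a = −0.29244, b = −1.32880.
|∇z| = √(a²+b²) = 1.36060, so dip δ = arctan(1.36060) = 53.69°.
True thickness = vertical thickness × cos δ = 175 × cos 53.69° = 103.6 ft.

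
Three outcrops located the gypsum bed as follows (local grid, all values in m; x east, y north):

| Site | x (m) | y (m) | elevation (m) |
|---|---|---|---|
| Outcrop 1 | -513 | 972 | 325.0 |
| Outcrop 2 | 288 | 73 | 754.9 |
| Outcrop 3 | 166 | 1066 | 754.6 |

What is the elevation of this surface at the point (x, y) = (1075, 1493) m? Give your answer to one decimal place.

1352.6 m

Two edge vectors: Outcrop 1→Outcrop 2 = (801, -899, 429.9), Outcrop 1→Outcrop 3 = (679, 94, 429.6).
Normal n = (Outcrop 1→Outcrop 2) × (Outcrop 1→Outcrop 3) = (-426621, -52207.5, 685715).
So ∂z/∂x = −n_x/n_z = 0.622155 and ∂z/∂y = −n_y/n_z = 0.076136.
Intercept c from Outcrop 1: 325 + 319.17 − 74.00 = 570.16.
At (1075, 1493): z = 668.8 + 113.7 + 570.16 = 1352.6 m.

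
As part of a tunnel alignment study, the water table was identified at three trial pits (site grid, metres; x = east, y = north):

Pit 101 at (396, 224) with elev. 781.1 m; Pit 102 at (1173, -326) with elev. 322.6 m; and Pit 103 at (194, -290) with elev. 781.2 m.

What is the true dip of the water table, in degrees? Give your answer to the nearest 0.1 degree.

Two edge vectors: Pit 101→Pit 102 = (777, -550, -458.5), Pit 101→Pit 103 = (-202, -514, 0.1).
Normal n = (Pit 101→Pit 102) × (Pit 101→Pit 103) = (-235724, 92539.3, -510478).
So ∂z/∂x = −n_x/n_z = −0.46177 and ∂z/∂y = −n_y/n_z = 0.18128.
Gradient magnitude |∇z| = √(a² + b²) = √(0.21323 + 0.03286) = 0.49608.
True dip = arctan(0.49608) = 26.4°, dipping toward ESE (azimuth ≈ 111°).

26.4°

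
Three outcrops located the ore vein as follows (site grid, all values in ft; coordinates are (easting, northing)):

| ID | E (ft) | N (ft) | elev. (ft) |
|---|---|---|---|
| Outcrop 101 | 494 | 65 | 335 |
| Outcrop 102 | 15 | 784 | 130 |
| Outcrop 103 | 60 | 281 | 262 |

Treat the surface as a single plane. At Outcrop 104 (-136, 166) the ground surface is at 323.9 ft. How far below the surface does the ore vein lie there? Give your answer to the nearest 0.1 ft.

39.8 ft

Two edge vectors: Outcrop 101→Outcrop 102 = (-479, 719, -205), Outcrop 101→Outcrop 103 = (-434, 216, -73).
Normal n = (Outcrop 101→Outcrop 102) × (Outcrop 101→Outcrop 103) = (-8207, 54003, 208582).
So ∂z/∂E = −n_x/n_z = 0.03935 and ∂z/∂N = −n_y/n_z = −0.25891.
Intercept c from Outcrop 101: 335 − 19.44 + 16.83 = 332.39.
At (-136, 166): z_contact = −5.35 − 42.98 + 332.39 = 284.06 ft.
Depth below ground = 323.9 − 284.06 = 39.8 ft.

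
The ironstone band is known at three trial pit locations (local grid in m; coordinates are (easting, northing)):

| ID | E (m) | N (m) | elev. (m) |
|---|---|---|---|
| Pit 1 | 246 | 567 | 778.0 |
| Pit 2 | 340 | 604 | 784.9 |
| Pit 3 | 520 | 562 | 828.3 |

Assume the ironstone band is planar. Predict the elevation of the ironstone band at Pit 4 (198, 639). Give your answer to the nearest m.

750 m

Let the plane be z = a·E + b·N + c.
Pit 2−Pit 1: 94a + 37b = 6.9;  Pit 3−Pit 1: 274a − 5b = 50.3.
Solving gives a = 0.17870, b = −0.26750.
Then c = 778 − a·246 − b·567 = 885.71.
At (198, 639): z = 35.4 − 170.9 + 885.71 = 750.2 m.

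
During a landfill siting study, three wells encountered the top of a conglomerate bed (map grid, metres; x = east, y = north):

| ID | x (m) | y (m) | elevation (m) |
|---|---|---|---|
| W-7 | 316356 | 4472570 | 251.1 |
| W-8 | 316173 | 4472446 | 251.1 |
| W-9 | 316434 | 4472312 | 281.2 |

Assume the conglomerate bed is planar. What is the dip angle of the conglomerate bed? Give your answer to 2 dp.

6.67°

Let the plane be z = a·x + b·y + c.
W-8−W-7: −183a − 124b = 0;  W-9−W-7: 78a − 258b = 30.1.
Solving gives a = 0.06561, b = −0.09683.
Gradient magnitude |∇z| = √(a² + b²) = √(0.00430 + 0.00938) = 0.11697.
True dip = arctan(0.11697) = 6.67°, dipping toward NW (azimuth ≈ 326°).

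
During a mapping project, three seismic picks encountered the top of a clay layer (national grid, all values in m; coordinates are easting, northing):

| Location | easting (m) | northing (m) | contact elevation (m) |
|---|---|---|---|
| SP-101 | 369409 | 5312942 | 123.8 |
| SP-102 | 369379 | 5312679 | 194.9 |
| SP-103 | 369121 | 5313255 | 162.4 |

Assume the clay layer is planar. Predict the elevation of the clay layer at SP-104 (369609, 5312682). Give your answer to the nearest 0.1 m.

106.7 m

Two edge vectors: SP-101→SP-102 = (-30, -263, 71.1), SP-101→SP-103 = (-288, 313, 38.6).
Normal n = (SP-101→SP-102) × (SP-101→SP-103) = (-32406.1, -19318.8, -85134).
So ∂z/∂easting = −n_x/n_z = −0.380648155 and ∂z/∂northing = −n_y/n_z = −0.226922264.
Intercept c from SP-101: 123.8 + 140614.85 + 1205624.83 = 1346363.48.
At (369609, 5312682): z = −140691.0 − 1205565.8 + 1346363.48 = 106.7 m.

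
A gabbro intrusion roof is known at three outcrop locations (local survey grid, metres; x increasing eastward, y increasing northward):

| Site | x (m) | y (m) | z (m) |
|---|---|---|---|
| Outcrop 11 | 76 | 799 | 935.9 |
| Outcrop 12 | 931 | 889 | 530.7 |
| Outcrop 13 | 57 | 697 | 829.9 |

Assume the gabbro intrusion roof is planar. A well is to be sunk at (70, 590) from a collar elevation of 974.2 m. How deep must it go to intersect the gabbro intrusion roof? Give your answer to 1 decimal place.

Let the plane be z = a·x + b·y + c.
Outcrop 12−Outcrop 11: 855a + 90b = −405.2;  Outcrop 13−Outcrop 11: −19a − 102b = −106.
Solving gives a = −0.59498, b = 1.15004.
Then c = 935.9 − a·76 − b·799 = 62.23.
At (70, 590): z_contact = −41.65 + 678.53 + 62.23 = 699.11 m.
Depth below ground = 974.2 − 699.11 = 275.1 m.

275.1 m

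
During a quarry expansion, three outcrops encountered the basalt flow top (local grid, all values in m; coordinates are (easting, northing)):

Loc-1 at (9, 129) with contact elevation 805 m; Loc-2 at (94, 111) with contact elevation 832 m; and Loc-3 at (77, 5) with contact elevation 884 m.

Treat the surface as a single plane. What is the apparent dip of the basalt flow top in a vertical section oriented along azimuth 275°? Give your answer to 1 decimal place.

Two edge vectors: Loc-1→Loc-2 = (85, -18, 27), Loc-1→Loc-3 = (68, -124, 79).
Normal n = (Loc-1→Loc-2) × (Loc-1→Loc-3) = (1926, -4879, -9316).
So ∂z/∂E = −n_x/n_z = 0.20674 and ∂z/∂N = −n_y/n_z = −0.52372.
Unit vector along 275° is (sin 275°, cos 275°) = (-0.9962, 0.0872).
Slope in that direction = a·(-0.9962) + b·(0.0872) = −0.25160.
Apparent dip = arctan|0.25160| = 14.1° (true dip is 29.4°, so apparent ≤ true as expected).

14.1°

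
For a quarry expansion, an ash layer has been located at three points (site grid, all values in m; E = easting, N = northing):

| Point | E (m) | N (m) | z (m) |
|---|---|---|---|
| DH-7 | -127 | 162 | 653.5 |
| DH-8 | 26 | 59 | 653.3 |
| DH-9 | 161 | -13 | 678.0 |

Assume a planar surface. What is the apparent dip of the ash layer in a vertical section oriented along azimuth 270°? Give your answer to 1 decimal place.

Two edge vectors: DH-7→DH-8 = (153, -103, -0.2), DH-7→DH-9 = (288, -175, 24.5).
Normal n = (DH-7→DH-8) × (DH-7→DH-9) = (-2558.5, -3806.1, 2889).
So ∂z/∂E = −n_x/n_z = 0.88560 and ∂z/∂N = −n_y/n_z = 1.31745.
Unit vector along 270° is (sin 270°, cos 270°) = (-1.0000, -0.0000).
Slope in that direction = a·(-1.0000) + b·(-0.0000) = −0.88560.
Apparent dip = arctan|0.88560| = 41.5° (true dip is 57.8°, so apparent ≤ true as expected).

41.5°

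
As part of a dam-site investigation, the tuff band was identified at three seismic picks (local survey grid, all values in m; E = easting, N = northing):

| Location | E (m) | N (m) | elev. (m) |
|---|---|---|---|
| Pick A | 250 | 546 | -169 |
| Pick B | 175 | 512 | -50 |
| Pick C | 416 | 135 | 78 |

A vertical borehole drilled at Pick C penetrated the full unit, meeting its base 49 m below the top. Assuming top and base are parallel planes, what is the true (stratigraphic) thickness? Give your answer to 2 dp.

Let the plane be z = a·E + b·N + c.
Pick B−Pick A: −75a − 34b = 119;  Pick C−Pick A: 166a − 411b = 247.
Solving gives a = −1.11083, b = −1.04963.
|∇z| = √(a²+b²) = 1.52829, so dip δ = arctan(1.52829) = 56.80°.
True thickness = vertical thickness × cos δ = 49 × cos 56.80° = 26.83 m.

26.83 m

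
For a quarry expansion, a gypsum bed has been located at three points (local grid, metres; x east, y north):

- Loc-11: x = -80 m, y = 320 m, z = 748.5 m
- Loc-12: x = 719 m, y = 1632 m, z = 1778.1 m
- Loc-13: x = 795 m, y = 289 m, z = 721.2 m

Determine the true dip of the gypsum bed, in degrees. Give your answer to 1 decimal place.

38.2°

Let the plane be z = a·x + b·y + c.
Loc-12−Loc-11: 799a + 1312b = 1029.6;  Loc-13−Loc-11: 875a − 31b = −27.3.
Solving gives a = −0.00333, b = 0.78678.
Gradient magnitude |∇z| = √(a² + b²) = √(0.00001 + 0.61902) = 0.78679.
True dip = arctan(0.78679) = 38.2°, dipping toward S (azimuth ≈ 180°).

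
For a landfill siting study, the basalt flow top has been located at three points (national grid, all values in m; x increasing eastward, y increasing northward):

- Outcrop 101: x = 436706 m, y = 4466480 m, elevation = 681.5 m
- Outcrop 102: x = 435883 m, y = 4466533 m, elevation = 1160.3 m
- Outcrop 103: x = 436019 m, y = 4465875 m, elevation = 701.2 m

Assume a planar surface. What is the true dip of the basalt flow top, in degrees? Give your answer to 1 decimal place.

38.6°

Two edge vectors: Outcrop 101→Outcrop 102 = (-823, 53, 478.8), Outcrop 101→Outcrop 103 = (-687, -605, 19.7).
Normal n = (Outcrop 101→Outcrop 102) × (Outcrop 101→Outcrop 103) = (290718.1, -312722.5, 534326).
So ∂z/∂x = −n_x/n_z = −0.54408 and ∂z/∂y = −n_y/n_z = 0.58527.
Gradient magnitude |∇z| = √(a² + b²) = √(0.29603 + 0.34254) = 0.79910.
True dip = arctan(0.79910) = 38.6°, dipping toward SE (azimuth ≈ 137°).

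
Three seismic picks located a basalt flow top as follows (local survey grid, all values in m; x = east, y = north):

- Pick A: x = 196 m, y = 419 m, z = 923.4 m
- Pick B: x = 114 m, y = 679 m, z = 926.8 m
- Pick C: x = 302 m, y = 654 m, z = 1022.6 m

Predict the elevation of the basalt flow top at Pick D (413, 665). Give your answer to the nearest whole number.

1084 m

Let the plane be z = a·x + b·y + c.
Pick B−Pick A: −82a + 260b = 3.4;  Pick C−Pick A: 106a + 235b = 99.2.
Solving gives a = 0.53370, b = 0.18140.
Then c = 923.4 − a·196 − b·419 = 742.79.
At (413, 665): z = 220.4 + 120.6 + 742.79 = 1083.8 m.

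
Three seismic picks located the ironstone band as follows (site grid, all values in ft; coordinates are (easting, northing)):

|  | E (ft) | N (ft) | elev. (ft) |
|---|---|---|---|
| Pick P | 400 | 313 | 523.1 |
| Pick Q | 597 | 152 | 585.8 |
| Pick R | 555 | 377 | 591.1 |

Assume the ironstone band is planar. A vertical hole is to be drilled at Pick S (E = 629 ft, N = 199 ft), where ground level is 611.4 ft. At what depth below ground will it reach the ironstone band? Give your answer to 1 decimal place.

8.3 ft

Let the plane be z = a·E + b·N + c.
Pick Q−Pick P: 197a − 161b = 62.7;  Pick R−Pick P: 155a + 64b = 68.
Solving gives a = 0.39829, b = 0.09790.
Then c = 523.1 − a·400 − b·313 = 333.14.
At (629, 199): z_contact = 250.52 + 19.48 + 333.14 = 603.15 ft.
Depth below ground = 611.4 − 603.15 = 8.3 ft.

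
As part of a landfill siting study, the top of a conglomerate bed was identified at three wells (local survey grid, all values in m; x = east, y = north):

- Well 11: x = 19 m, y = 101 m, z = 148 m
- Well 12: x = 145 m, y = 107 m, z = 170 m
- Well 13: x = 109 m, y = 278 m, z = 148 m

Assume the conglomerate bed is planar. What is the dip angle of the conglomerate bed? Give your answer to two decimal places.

11.35°

Two edge vectors: Well 11→Well 12 = (126, 6, 22), Well 11→Well 13 = (90, 177, 0).
Normal n = (Well 11→Well 12) × (Well 11→Well 13) = (-3894, 1980, 21762).
So ∂z/∂x = −n_x/n_z = 0.17894 and ∂z/∂y = −n_y/n_z = −0.09098.
Gradient magnitude |∇z| = √(a² + b²) = √(0.03202 + 0.00828) = 0.20074.
True dip = arctan(0.20074) = 11.35°, dipping toward WNW (azimuth ≈ 297°).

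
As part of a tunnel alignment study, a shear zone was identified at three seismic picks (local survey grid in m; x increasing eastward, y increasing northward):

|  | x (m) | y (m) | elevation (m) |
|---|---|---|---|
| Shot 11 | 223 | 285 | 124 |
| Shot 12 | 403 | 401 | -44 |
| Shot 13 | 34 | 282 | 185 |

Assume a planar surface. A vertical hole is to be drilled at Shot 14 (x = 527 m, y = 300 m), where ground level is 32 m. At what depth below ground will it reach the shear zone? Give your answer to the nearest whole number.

16 m

Let the plane be z = a·x + b·y + c.
Shot 12−Shot 11: 180a + 116b = −168;  Shot 13−Shot 11: −189a − 3b = 61.
Solving gives a = −0.30733, b = −0.97138.
Then c = 124 − a·223 − b·285 = 469.38.
At (527, 300): z_contact = −162.0 − 291.4 + 469.38 = 16.0 m.
Depth below ground = 32 − 16.0 = 16 m.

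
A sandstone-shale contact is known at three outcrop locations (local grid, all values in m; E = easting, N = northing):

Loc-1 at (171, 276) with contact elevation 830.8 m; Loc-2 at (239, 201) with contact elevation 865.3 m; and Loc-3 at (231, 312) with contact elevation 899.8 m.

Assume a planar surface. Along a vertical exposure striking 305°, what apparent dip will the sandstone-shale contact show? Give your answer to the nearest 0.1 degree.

Two edge vectors: Loc-1→Loc-2 = (68, -75, 34.5), Loc-1→Loc-3 = (60, 36, 69).
Normal n = (Loc-1→Loc-2) × (Loc-1→Loc-3) = (-6417, -2622, 6948).
So ∂z/∂E = −n_x/n_z = 0.92358 and ∂z/∂N = −n_y/n_z = 0.37737.
Unit vector along 305° is (sin 305°, cos 305°) = (-0.8192, 0.5736).
Slope in that direction = a·(-0.8192) + b·(0.5736) = −0.54010.
Apparent dip = arctan|0.54010| = 28.4° (true dip is 44.9°, so apparent ≤ true as expected).

28.4°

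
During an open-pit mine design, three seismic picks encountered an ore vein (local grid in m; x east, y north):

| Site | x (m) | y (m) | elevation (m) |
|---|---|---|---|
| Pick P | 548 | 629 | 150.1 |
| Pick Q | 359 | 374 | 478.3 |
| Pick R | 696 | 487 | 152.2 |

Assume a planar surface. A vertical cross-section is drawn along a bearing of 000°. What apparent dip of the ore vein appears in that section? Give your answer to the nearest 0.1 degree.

Two edge vectors: Pick P→Pick Q = (-189, -255, 328.2), Pick P→Pick R = (148, -142, 2.1).
Normal n = (Pick P→Pick Q) × (Pick P→Pick R) = (46068.9, 48970.5, 64578).
So ∂z/∂x = −n_x/n_z = −0.71338 and ∂z/∂y = −n_y/n_z = −0.75832.
Unit vector along 000° is (sin 0°, cos 0°) = (0.0000, 1.0000).
Slope in that direction = a·(0.0000) + b·(1.0000) = −0.75832.
Apparent dip = arctan|0.75832| = 37.2° (true dip is 46.2°, so apparent ≤ true as expected).

37.2°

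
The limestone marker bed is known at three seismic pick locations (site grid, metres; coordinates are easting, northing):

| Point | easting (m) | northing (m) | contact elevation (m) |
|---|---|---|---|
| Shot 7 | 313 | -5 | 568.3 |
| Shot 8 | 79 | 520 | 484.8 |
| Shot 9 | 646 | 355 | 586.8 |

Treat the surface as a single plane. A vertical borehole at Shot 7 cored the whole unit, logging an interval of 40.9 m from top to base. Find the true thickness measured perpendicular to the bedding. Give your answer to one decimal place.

40.3 m

Two edge vectors: Shot 7→Shot 8 = (-234, 525, -83.5), Shot 7→Shot 9 = (333, 360, 18.5).
Normal n = (Shot 7→Shot 8) × (Shot 7→Shot 9) = (39772.5, -23476.5, -259065).
So ∂z/∂easting = −n_x/n_z = 0.15352 and ∂z/∂northing = −n_y/n_z = −0.09062.
|∇z| = √(a²+b²) = 0.17827, so dip δ = arctan(0.17827) = 10.11°.
True thickness = vertical thickness × cos δ = 40.9 × cos 10.11° = 40.3 m.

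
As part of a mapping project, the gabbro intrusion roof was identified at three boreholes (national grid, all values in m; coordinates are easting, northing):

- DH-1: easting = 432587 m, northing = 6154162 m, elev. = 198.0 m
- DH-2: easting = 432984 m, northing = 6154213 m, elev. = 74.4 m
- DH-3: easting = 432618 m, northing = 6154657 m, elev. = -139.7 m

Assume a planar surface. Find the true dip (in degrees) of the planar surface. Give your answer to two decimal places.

35.19°

Let the plane be z = a·easting + b·northing + c.
DH-2−DH-1: 397a + 51b = −123.6;  DH-3−DH-1: 31a + 495b = −337.7.
Solving gives a = −0.22551, b = −0.66810.
Gradient magnitude |∇z| = √(a² + b²) = √(0.05085 + 0.44636) = 0.70513.
True dip = arctan(0.70513) = 35.19°, dipping toward NNE (azimuth ≈ 019°).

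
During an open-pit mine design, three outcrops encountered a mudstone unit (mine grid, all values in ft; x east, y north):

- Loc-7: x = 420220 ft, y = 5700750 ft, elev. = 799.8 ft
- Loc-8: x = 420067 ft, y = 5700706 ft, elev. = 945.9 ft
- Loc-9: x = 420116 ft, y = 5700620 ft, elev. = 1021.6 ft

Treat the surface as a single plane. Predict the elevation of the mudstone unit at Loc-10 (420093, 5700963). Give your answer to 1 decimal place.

615.7 ft

Two edge vectors: Loc-7→Loc-8 = (-153, -44, 146.1), Loc-7→Loc-9 = (-104, -130, 221.8).
Normal n = (Loc-7→Loc-8) × (Loc-7→Loc-9) = (9233.8, 18741, 15314).
So ∂z/∂x = −n_x/n_z = −0.602964608 and ∂z/∂y = −n_y/n_z = −1.223782160.
Intercept c from Loc-7: 799.8 + 253377.79 + 6976476.15 = 7230653.74.
At (420093, 5700963): z = −253301.2 − 6976736.8 + 7230653.74 = 615.7 ft.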